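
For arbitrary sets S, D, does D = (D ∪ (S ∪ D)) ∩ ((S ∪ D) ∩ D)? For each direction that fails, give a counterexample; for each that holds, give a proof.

Forward inclusion. Let x ∈ D. Then either x ∈ D and x ∉ S; or x ∈ S ∩ D. In each case x ∈ (D ∪ (S ∪ D)) ∩ ((S ∪ D) ∩ D), so D ⊆ (D ∪ (S ∪ D)) ∩ ((S ∪ D) ∩ D).

Reverse inclusion. Let x ∈ (D ∪ (S ∪ D)) ∩ ((S ∪ D) ∩ D). Then either x ∈ D and x ∉ S; or x ∈ S ∩ D. In each case x ∈ D, so (D ∪ (S ∪ D)) ∩ ((S ∪ D) ∩ D) ⊆ D.

Both inclusions hold; the sets are equal.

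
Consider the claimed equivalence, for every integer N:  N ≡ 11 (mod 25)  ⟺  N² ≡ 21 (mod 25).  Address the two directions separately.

The forward direction holds; the converse fails.

(⇒) Suppose N ≡ 11 (mod 25). Write N = 25j + 11. Then (25j + 11)² = 625j² + 550j + 121 = 25(25j² + 22j + 4) + 21, so N² ≡ 21 (mod 25).

(⇐) This fails: take N = 14. Then 14² = 196 ≡ 21 (mod 25), yet 14 ≡ 14 (mod 25), not 11.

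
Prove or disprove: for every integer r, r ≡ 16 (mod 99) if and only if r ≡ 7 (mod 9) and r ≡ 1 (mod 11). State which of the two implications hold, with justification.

Neither direction holds.

Forward direction. This fails: r = 16 gives 16 ≡ 16 (mod 99) but 16 ≡ 5 (mod 11), so the conjunction on the right does not hold.

Converse. This fails: r = 34 satisfies both congruences on the right (34 ≡ 7 mod 9 and 34 ≡ 1 mod 11) yet 34 ≡ 34 (mod 99), not 16.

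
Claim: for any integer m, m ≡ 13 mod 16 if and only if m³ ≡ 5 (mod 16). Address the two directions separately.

Forward direction. Suppose m ≡ 13 mod 16. Write m = 16j + 13. Then (16j + 13)³ = 4096j³ + 9984j² + 8112j + 2197 = 16(256j³ + 624j² + 507j + 137) + 5, so m³ ≡ 5 (mod 16).

Converse. Suppose m³ ≡ 5 (mod 16). The only residue r in {0, …, 15} with r³ ≡ 5 (mod 16) is r = 13, so m ≡ 13 (mod 16).

The biconditional holds.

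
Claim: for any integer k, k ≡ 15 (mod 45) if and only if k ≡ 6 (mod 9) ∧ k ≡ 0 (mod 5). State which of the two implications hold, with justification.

Forward direction. Suppose k ≡ 15 (mod 45); write k = 45j + 15. Since 9 ∣ 45, reducing mod 9 gives k ≡ 15 ≡ 6 (mod 9); since 5 ∣ 45, reducing mod 5 gives k ≡ 15 ≡ 0 (mod 5).

Converse. If k ≡ 6 (mod 9) and k ≡ 0 (mod 5), then by the Chinese remainder theorem k ≡ 15 (mod 45). This is exactly k ≡ 15 (mod 45).

Equivalent; both directions hold.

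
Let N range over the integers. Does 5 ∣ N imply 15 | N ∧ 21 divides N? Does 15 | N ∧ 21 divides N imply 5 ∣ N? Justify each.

(⟹) This fails: take N = 5. Certainly 5 ∣ 5, but 15 ∤ 5.

(⟸) Suppose 15 ∣ N and 21 ∣ N. Any common multiple of 15 and 21 is a multiple of their lcm; here lcm(15, 21) = 15·21/gcd(15, 21) = 315/3 = 105, so 105 ∣ N. Since 5 ∣ 105, it follows that 5 ∣ N.

Only the reverse direction holds.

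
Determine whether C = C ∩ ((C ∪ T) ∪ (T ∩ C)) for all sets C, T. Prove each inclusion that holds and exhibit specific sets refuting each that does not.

Both inclusions hold; the sets are equal.

(⊇) Let x ∈ C ∩ ((C ∪ T) ∪ (T ∩ C)). Then either x ∈ C and x ∉ T; or x ∈ C ∩ T. In each case x ∈ C, so C ∩ ((C ∪ T) ∪ (T ∩ C)) ⊆ C.

(⊆) Let x ∈ C. Then either x ∈ C and x ∉ T; or x ∈ C ∩ T. In each case x ∈ C ∩ ((C ∪ T) ∪ (T ∩ C)), so C ⊆ C ∩ ((C ∪ T) ∪ (T ∩ C)).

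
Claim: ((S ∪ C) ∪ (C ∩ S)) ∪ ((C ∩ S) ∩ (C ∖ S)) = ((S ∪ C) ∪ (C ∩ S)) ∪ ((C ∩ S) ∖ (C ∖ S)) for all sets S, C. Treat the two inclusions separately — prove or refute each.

(⟹) Let x ∈ ((S ∪ C) ∪ (C ∩ S)) ∪ ((C ∩ S) ∩ (C ∖ S)). Then either x ∈ S and x ∉ C; or x ∈ C and x ∉ S; or x ∈ S ∩ C. In each case x ∈ ((S ∪ C) ∪ (C ∩ S)) ∪ ((C ∩ S) ∖ (C ∖ S)), so ((S ∪ C) ∪ (C ∩ S)) ∪ ((C ∩ S) ∩ (C ∖ S)) ⊆ ((S ∪ C) ∪ (C ∩ S)) ∪ ((C ∩ S) ∖ (C ∖ S)).

(⟸) Let x ∈ ((S ∪ C) ∪ (C ∩ S)) ∪ ((C ∩ S) ∖ (C ∖ S)). Then either x ∈ S and x ∉ C; or x ∈ C and x ∉ S; or x ∈ S ∩ C. In each case x ∈ ((S ∪ C) ∪ (C ∩ S)) ∪ ((C ∩ S) ∩ (C ∖ S)), so ((S ∪ C) ∪ (C ∩ S)) ∪ ((C ∩ S) ∖ (C ∖ S)) ⊆ ((S ∪ C) ∪ (C ∩ S)) ∪ ((C ∩ S) ∩ (C ∖ S)).

Both inclusions hold; the sets are equal.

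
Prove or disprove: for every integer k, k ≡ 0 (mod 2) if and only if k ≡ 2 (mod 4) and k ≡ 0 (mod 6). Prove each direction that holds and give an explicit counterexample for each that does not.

(⇐) If k ≡ 2 (mod 4) and k ≡ 0 (mod 6), then by the Chinese remainder theorem k ≡ 6 (mod 12). Since 6 ≡ 0 (mod 2) and 2 ∣ 12, we get k ≡ 0 (mod 2).

(⇒) This fails: k = 0 gives 0 ≡ 0 (mod 2) but 0 ≡ 0 (mod 4), so the conjunction on the right does not hold.

Only the reverse direction holds.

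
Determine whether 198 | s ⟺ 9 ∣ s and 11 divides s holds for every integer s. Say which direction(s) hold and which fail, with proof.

(⇒) holds; (⇐) fails.

(⇒) If 198 ∣ s, write s = 198q. Since 198 = 22·9, s = 9·(22q), so 9 ∣ s; and since 198 = 18·11, s = 11·(18q), so 11 ∣ s.

(⇐) This fails: take s = 99. Both 9 ∣ 99 and 11 ∣ 99, yet 99 is not a multiple of 198 (since 99 = 0·198 + 99), so 198 ∤ 99.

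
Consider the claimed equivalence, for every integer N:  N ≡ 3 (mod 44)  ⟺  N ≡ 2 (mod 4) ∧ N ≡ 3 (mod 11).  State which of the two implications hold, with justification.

Neither direction holds.

(⇒) This fails: N = 3 gives 3 ≡ 3 (mod 44) but 3 ≡ 3 (mod 4), so the conjunction on the right does not hold.

(⇐) This fails: N = 14 satisfies both congruences on the right (14 ≡ 2 mod 4 and 14 ≡ 3 mod 11) yet 14 ≡ 14 (mod 44), not 3.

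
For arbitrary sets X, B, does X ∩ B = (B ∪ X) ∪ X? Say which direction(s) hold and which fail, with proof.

(⊇) This inclusion fails. Take X = {1}, B = ∅; then 1 ∈ (B ∪ X) ∪ X but 1 ∉ X ∩ B.

(⊆) Let x ∈ X ∩ B. Then x ∈ X ∩ B, from which x ∈ (B ∪ X) ∪ X.

The sets are not equal: only the forward inclusion holds.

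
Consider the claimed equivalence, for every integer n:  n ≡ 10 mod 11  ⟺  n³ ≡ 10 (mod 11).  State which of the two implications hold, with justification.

(⇒) Suppose n ≡ 10 mod 11. Write n = 11j + 10. Then (11j + 10)³ = 1331j³ + 3630j² + 3300j + 1000 = 11(121j³ + 330j² + 300j + 90) + 10, so n³ ≡ 10 (mod 11).

(⇐) Conversely, suppose n³ ≡ 10 (mod 11). The only residue r in {0, …, 10} with r³ ≡ 10 (mod 11) is r = 10, so n ≡ 10 (mod 11).

The biconditional holds.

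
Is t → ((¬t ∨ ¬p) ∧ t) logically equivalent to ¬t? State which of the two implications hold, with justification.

(←) Assume the antecedent. If p is true, the antecedent forces (p = T, t = F), and t → ((¬t ∨ ¬p) ∧ t) holds there. If p is false, t → ((¬t ∨ ¬p) ∧ t) reduces to true regardless of the other variables. Either way t → ((¬t ∨ ¬p) ∧ t) holds.

(→) This fails. Under p = F, t = T, the left side is true but the right side is false.

The forward direction fails; the converse holds.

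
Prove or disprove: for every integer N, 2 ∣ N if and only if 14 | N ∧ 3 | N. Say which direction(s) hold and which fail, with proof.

[⇒] This fails: take N = 2. Certainly 2 ∣ 2, but 14 ∤ 2.

[⇐] Suppose 14 ∣ N and 3 ∣ N. Any common multiple of 14 and 3 is a multiple of their lcm; here gcd(14, 3) = 1, so lcm(14, 3) = 14·3 = 42, so 42 ∣ N. Since 2 ∣ 42, it follows that 2 ∣ N.

The forward direction fails; the converse holds.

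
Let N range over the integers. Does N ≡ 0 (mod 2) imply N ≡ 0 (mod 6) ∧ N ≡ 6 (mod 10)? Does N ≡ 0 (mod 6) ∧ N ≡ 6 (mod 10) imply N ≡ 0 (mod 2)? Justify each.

(⟹) This fails: N = 0 gives 0 ≡ 0 (mod 2) but 0 ≡ 0 (mod 10), so the conjunction on the right does not hold.

(⟸) Conversely, if N ≡ 0 (mod 6) and N ≡ 6 (mod 10), then by the Chinese remainder theorem N ≡ 6 (mod 30). Since 6 ≡ 0 (mod 2) and 2 ∣ 30, we get N ≡ 0 (mod 2).

Not equivalent: only (⇐) holds.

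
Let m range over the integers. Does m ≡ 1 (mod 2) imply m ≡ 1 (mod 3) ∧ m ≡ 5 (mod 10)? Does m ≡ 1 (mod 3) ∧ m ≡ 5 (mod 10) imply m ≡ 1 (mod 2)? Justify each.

Only the converse holds.

(⇒) This fails: m = 1 gives 1 ≡ 1 (mod 2) but 1 ≡ 1 (mod 10), so the conjunction on the right does not hold.

(⇐) Conversely, if m ≡ 1 (mod 3) and m ≡ 5 (mod 10), then by the Chinese remainder theorem m ≡ 25 (mod 30). Since 25 ≡ 1 (mod 2) and 2 ∣ 30, we get m ≡ 1 (mod 2).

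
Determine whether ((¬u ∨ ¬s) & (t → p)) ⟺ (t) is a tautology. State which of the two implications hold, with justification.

Both directions fail.

Forward direction. This fails. Under p = F, u = F, t = F, s = F, the left side is true but the right side is false.

Converse. This fails. Under p = F, u = F, t = T, s = F, the left side is false but the right side is true.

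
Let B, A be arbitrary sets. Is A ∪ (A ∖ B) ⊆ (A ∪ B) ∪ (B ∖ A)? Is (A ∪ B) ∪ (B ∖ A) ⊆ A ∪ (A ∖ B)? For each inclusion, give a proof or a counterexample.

(⊆) holds; (⊇) fails.

(⊆) Let x ∈ A ∪ (A ∖ B). Then either x ∈ A and x ∉ B; or x ∈ B ∩ A. In each case x ∈ (A ∪ B) ∪ (B ∖ A), so A ∪ (A ∖ B) ⊆ (A ∪ B) ∪ (B ∖ A).

(⊇) This inclusion fails. Take B = {1}, A = ∅; then 1 ∈ (A ∪ B) ∪ (B ∖ A) but 1 ∉ A ∪ (A ∖ B).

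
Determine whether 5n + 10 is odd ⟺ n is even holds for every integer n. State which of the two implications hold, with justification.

Neither implication holds.

(→) This fails: n = 3 gives 5n + 10 = 25, which is odd, but 3 is odd, not even.

(←) This also fails: n = 4 is even, but 5n + 10 = 30 is even, not odd.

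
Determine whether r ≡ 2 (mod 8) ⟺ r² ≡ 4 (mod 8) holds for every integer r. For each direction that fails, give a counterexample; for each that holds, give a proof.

Only the forward implication holds.

(⟹) Suppose r ≡ 2 (mod 8). Write r = 8j + 2. Then (8j + 2)² = 64j² + 32j + 4 = 8(8j² + 4j) + 4, so r² ≡ 4 (mod 8).

(⟸) This fails: take r = 6. Then 6² = 36 ≡ 4 (mod 8), yet 6 ≡ 6 (mod 8), not 2.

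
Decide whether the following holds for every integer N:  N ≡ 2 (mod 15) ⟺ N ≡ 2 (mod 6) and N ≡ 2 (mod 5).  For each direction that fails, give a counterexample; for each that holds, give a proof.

Converse. If N ≡ 2 (mod 6) and N ≡ 2 (mod 5), then by the Chinese remainder theorem N ≡ 2 (mod 30). Since 2 ≡ 2 (mod 15) and 15 ∣ 30, we get N ≡ 2 (mod 15).

Forward direction. This fails: N = 17 gives 17 ≡ 2 (mod 15) but 17 ≡ 5 (mod 6), so the conjunction on the right does not hold.

The forward direction fails; the converse holds.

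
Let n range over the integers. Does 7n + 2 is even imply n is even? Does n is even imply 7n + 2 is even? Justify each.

(→) Suppose 7n + 2 is even. Since 7 is odd, 7n and n have the same parity, so 7n + 2 ≡ n + 2 (mod 2). As 2 is even, 7n + 2 is even exactly when n is even. Thus n is even.

(←) Conversely, suppose n is even; write n = 2j. Then 7n + 2 = 7·(2j) + 2 = 2·7j + 2, which is even.

Equivalent; both directions hold.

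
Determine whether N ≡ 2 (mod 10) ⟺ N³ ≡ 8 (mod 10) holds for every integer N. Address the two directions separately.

(→) Suppose N ≡ 2 (mod 10). Write N = 10j + 2. Then (10j + 2)³ = 1000j³ + 600j² + 120j + 8 = 10(100j³ + 60j² + 12j) + 8, so N³ ≡ 8 (mod 10).

(←) Conversely, suppose N³ ≡ 8 (mod 10). The only residue r in {0, …, 9} with r³ ≡ 8 (mod 10) is r = 2, so N ≡ 2 (mod 10).

Equivalent; both directions hold.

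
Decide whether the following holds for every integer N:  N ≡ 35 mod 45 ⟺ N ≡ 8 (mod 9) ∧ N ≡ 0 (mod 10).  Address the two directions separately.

Only the converse holds.

(⟹) This fails: N = 35 gives 35 ≡ 35 (mod 45) but 35 ≡ 5 (mod 10), so the conjunction on the right does not hold.

(⟸) Conversely, if N ≡ 8 (mod 9) and N ≡ 0 (mod 10), then by the Chinese remainder theorem N ≡ 80 (mod 90). Since 80 ≡ 35 (mod 45) and 45 ∣ 90, we get N ≡ 35 (mod 45).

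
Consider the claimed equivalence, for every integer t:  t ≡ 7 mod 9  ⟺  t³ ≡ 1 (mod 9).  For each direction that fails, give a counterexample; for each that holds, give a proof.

[⇒] Suppose t ≡ 7 mod 9. Write t = 9j + 7. Then (9j + 7)³ = 729j³ + 1701j² + 1323j + 343 = 9(81j³ + 189j² + 147j + 38) + 1, so t³ ≡ 1 (mod 9).

[⇐] This fails: take t = 1. Then 1³ = 1 ≡ 1 (mod 9), yet 1 ≡ 1 (mod 9), not 7.

(⇒) holds; (⇐) fails.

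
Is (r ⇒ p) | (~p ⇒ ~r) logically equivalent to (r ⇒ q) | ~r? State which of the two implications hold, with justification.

(⇒) This fails. Under q = F, p = T, r = T, the left side is true but the right side is false.

(⇐) This fails. Under q = T, p = F, r = T, the left side is false but the right side is true.

Neither direction holds.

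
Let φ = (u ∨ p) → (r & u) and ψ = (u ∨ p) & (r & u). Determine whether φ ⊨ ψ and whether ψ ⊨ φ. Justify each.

(⇒) This fails. Under u = F, r = F, p = F, the left side is true but the right side is false.

(⇐) Assume the antecedent. If u is true, the antecedent forces (u = T, r = T, p = F) or (u = T, r = T, p = T), and (u ∨ p) → (r & u) holds there. If u is false, the antecedent cannot hold. Either way (u ∨ p) → (r & u) holds.

Only the reverse direction holds.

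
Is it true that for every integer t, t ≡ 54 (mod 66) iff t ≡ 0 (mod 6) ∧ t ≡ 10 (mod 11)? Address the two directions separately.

Both directions hold.

[⇒] Suppose t ≡ 54 (mod 66); write t = 66j + 54. Since 6 ∣ 66, reducing mod 6 gives t ≡ 54 ≡ 0 (mod 6); since 11 ∣ 66, reducing mod 11 gives t ≡ 54 ≡ 10 (mod 11).

[⇐] Conversely, if t ≡ 0 (mod 6) and t ≡ 10 (mod 11), then by the Chinese remainder theorem t ≡ 54 (mod 66). This is exactly t ≡ 54 (mod 66).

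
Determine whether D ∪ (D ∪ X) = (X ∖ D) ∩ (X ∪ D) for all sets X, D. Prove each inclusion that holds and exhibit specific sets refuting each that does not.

(⊆) fails; (⊇) holds.

(⟹) This inclusion fails. Take X = ∅, D = {1}; then 1 ∈ D ∪ (D ∪ X) but 1 ∉ (X ∖ D) ∩ (X ∪ D).

(⟸) Let x ∈ (X ∖ D) ∩ (X ∪ D). Then x ∈ X and x ∉ D, from which x ∈ D ∪ (D ∪ X).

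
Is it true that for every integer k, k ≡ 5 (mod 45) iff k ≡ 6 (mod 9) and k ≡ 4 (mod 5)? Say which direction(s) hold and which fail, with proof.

Both directions fail.

(⟹) This fails: k = 5 gives 5 ≡ 5 (mod 45) but 5 ≡ 5 (mod 9), so the conjunction on the right does not hold.

(⟸) This fails: k = 24 satisfies both congruences on the right (24 ≡ 6 mod 9 and 24 ≡ 4 mod 5) yet 24 ≡ 24 (mod 45), not 5.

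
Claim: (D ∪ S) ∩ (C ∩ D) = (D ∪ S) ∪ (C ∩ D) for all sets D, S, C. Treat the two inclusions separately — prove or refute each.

(⊆) Let x ∈ (D ∪ S) ∩ (C ∩ D). Then either x ∈ D ∩ C and x ∉ S; or x ∈ D ∩ S ∩ C. In each case x ∈ (D ∪ S) ∪ (C ∩ D), so (D ∪ S) ∩ (C ∩ D) ⊆ (D ∪ S) ∪ (C ∩ D).

(⊇) This inclusion fails. Take D = {1}, S = ∅, C = ∅; then 1 ∈ (D ∪ S) ∪ (C ∩ D) but 1 ∉ (D ∪ S) ∩ (C ∩ D).

(⊆) holds; (⊇) fails.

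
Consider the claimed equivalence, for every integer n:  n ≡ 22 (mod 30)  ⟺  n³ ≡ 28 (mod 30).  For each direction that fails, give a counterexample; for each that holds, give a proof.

Both directions hold; the statement is true.

(⇒) Suppose n ≡ 22 (mod 30). Write n = 30j + 22. Then (30j + 22)³ = 27000j³ + 59400j² + 43560j + 10648 = 30(900j³ + 1980j² + 1452j + 354) + 28, so n³ ≡ 28 (mod 30).

(⇐) Conversely, suppose n³ ≡ 28 (mod 30). The only residue r in {0, …, 29} with r³ ≡ 28 (mod 30) is r = 22, so n ≡ 22 (mod 30).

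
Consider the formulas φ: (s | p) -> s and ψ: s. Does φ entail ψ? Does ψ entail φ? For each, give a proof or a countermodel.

Only the converse holds.

Forward direction. This fails. Under s = F, p = F, the left side is true but the right side is false.

Converse. Assume the antecedent. If s is true, (s | p) -> s reduces to true regardless of the other variables. If s is false, the antecedent cannot hold. Either way (s | p) -> s holds.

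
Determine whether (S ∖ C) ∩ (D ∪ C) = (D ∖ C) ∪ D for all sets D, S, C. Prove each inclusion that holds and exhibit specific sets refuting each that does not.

(⊆) holds; (⊇) fails.

(⊆) Let x ∈ (S ∖ C) ∩ (D ∪ C). Then x ∈ D ∩ S and x ∉ C, from which x ∈ (D ∖ C) ∪ D.

(⊇) This inclusion fails. Take D = {1}, S = ∅, C = ∅; then 1 ∈ (D ∖ C) ∪ D but 1 ∉ (S ∖ C) ∩ (D ∪ C).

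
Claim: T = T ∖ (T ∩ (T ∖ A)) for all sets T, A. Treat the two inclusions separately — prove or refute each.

The sets are not equal: only the reverse inclusion holds.

(⟹) This inclusion fails. Take T = {1}, A = ∅; then 1 ∈ T but 1 ∉ T ∖ (T ∩ (T ∖ A)).

(⟸) Let x ∈ T ∖ (T ∩ (T ∖ A)). Then x ∈ T ∩ A, from which x ∈ T.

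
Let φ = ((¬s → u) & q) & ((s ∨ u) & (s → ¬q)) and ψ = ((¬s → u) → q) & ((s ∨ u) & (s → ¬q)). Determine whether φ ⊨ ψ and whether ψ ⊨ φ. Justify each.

Both directions hold; the statement is true.

(⇒) Assume the antecedent. If s is true, the antecedent cannot hold. If s is false, the antecedent forces (s = F, q = T, u = T), and the consequent holds there. Either way the consequent holds.

(⇐) Assume the antecedent. If s is true, the antecedent cannot hold. If s is false, the antecedent forces (s = F, q = T, u = T), and the consequent holds there. Either way the consequent holds.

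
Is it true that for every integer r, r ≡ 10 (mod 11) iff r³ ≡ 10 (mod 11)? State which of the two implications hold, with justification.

[⇒] Suppose r ≡ 10 (mod 11). Write r = 11j + 10. Then (11j + 10)³ = 1331j³ + 3630j² + 3300j + 1000 = 11(121j³ + 330j² + 300j + 90) + 10, so r³ ≡ 10 (mod 11).

[⇐] For the converse, argue contrapositively. If r ≢ 10 (mod 11), then r is congruent to one of 0, 1, 2, 3, 4, 5, 6, 7, 8, 9 modulo 11, and these give r³ ≡ 0, 1, 8, 5, 9, 4, 7, 2, 6, 3 respectively — never 10.

Both directions hold; the statement is true.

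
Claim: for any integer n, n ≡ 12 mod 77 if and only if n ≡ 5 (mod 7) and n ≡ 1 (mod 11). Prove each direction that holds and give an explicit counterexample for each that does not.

(⟹) Suppose n ≡ 12 (mod 77); write n = 77j + 12. Since 7 ∣ 77, reducing mod 7 gives n ≡ 12 ≡ 5 (mod 7); since 11 ∣ 77, reducing mod 11 gives n ≡ 12 ≡ 1 (mod 11).

(⟸) Conversely, if n ≡ 5 (mod 7) and n ≡ 1 (mod 11), then by the Chinese remainder theorem n ≡ 12 (mod 77). This is exactly n ≡ 12 (mod 77).

The biconditional holds.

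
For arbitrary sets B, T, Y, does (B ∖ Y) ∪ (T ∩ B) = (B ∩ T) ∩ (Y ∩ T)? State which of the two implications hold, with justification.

Only the reverse inclusion holds.

(⊆) This inclusion fails. Take B = {1}, T = ∅, Y = ∅; then 1 ∈ (B ∖ Y) ∪ (T ∩ B) but 1 ∉ (B ∩ T) ∩ (Y ∩ T).

(⊇) Let x ∈ (B ∩ T) ∩ (Y ∩ T). Then x ∈ B ∩ T ∩ Y, from which x ∈ (B ∖ Y) ∪ (T ∩ B).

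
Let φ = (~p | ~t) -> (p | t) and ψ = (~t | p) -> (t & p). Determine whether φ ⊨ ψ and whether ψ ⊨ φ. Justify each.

The forward direction fails; the converse holds.

[⇒] This fails. Under p = T, t = F, the left side is true but the right side is false.

[⇐] Assume the antecedent. If p is true, (~p | ~t) -> (p | t) reduces to true regardless of the other variables. If p is false, the antecedent forces (p = F, t = T), and (~p | ~t) -> (p | t) holds there. Either way (~p | ~t) -> (p | t) holds.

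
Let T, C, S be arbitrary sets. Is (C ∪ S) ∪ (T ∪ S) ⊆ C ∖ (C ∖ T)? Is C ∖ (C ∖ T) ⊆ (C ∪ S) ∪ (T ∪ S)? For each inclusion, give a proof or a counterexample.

Reverse inclusion. Let x ∈ C ∖ (C ∖ T). Then either x ∈ T ∩ C and x ∉ S; or x ∈ T ∩ C ∩ S. In each case x ∈ (C ∪ S) ∪ (T ∪ S), so C ∖ (C ∖ T) ⊆ (C ∪ S) ∪ (T ∪ S).

Forward inclusion. This inclusion fails. Take T = {1}, C = ∅, S = ∅; then 1 ∈ (C ∪ S) ∪ (T ∪ S) but 1 ∉ C ∖ (C ∖ T).

(⊆) fails; (⊇) holds.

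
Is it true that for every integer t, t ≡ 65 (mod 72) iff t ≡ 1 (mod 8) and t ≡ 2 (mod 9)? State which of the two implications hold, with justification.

Both implications hold.

Forward direction. Suppose t ≡ 65 (mod 72); write t = 72j + 65. Since 8 ∣ 72, reducing mod 8 gives t ≡ 65 ≡ 1 (mod 8); since 9 ∣ 72, reducing mod 9 gives t ≡ 65 ≡ 2 (mod 9).

Converse. If t ≡ 1 (mod 8) and t ≡ 2 (mod 9), then by the Chinese remainder theorem t ≡ 65 (mod 72). This is exactly t ≡ 65 (mod 72).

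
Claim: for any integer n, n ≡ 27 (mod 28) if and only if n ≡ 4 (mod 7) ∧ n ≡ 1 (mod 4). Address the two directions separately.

Neither direction holds.

Forward direction. This fails: n = 27 gives 27 ≡ 27 (mod 28) but 27 ≡ 6 (mod 7), so the conjunction on the right does not hold.

Converse. This fails: n = 25 satisfies both congruences on the right (25 ≡ 4 mod 7 and 25 ≡ 1 mod 4) yet 25 ≡ 25 (mod 28), not 27.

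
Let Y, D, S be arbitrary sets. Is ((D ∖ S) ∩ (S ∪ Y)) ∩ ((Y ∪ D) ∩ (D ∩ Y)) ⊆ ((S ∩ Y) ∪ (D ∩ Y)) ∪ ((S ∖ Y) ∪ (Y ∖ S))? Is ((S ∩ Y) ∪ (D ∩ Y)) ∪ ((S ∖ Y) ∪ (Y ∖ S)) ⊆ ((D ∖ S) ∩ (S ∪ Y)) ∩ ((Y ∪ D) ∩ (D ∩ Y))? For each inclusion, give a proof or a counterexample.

(⊆) Let x ∈ ((D ∖ S) ∩ (S ∪ Y)) ∩ ((Y ∪ D) ∩ (D ∩ Y)). Then x ∈ Y ∩ D and x ∉ S, from which x ∈ ((S ∩ Y) ∪ (D ∩ Y)) ∪ ((S ∖ Y) ∪ (Y ∖ S)).

(⊇) This inclusion fails. Take Y = {1}, D = ∅, S = ∅; then 1 ∈ ((S ∩ Y) ∪ (D ∩ Y)) ∪ ((S ∖ Y) ∪ (Y ∖ S)) but 1 ∉ ((D ∖ S) ∩ (S ∪ Y)) ∩ ((Y ∪ D) ∩ (D ∩ Y)).

(⊆) holds; (⊇) fails.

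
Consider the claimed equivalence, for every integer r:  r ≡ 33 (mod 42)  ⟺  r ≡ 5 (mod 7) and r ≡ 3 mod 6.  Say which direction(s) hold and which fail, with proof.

[⇒] Suppose r ≡ 33 (mod 42); write r = 42j + 33. Since 7 ∣ 42, reducing mod 7 gives r ≡ 33 ≡ 5 (mod 7); since 6 ∣ 42, reducing mod 6 gives r ≡ 33 ≡ 3 (mod 6).

[⇐] Conversely, if r ≡ 5 (mod 7) and r ≡ 3 (mod 6), then by the Chinese remainder theorem r ≡ 33 (mod 42). This is exactly r ≡ 33 (mod 42).

The biconditional holds.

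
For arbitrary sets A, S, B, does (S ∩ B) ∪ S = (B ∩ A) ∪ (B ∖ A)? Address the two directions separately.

(⟹) This inclusion fails. Take A = ∅, S = {1}, B = ∅; then 1 ∈ (S ∩ B) ∪ S but 1 ∉ (B ∩ A) ∪ (B ∖ A).

(⟸) This inclusion fails. Take A = ∅, S = ∅, B = {1}; then 1 ∈ (B ∩ A) ∪ (B ∖ A) but 1 ∉ (S ∩ B) ∪ S.

(⊆) fails and (⊇) fails.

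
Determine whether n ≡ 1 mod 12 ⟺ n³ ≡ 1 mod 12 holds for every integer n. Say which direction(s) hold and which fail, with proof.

(⟹) Suppose n ≡ 1 mod 12. Write n = 12j + 1. Then (12j + 1)³ = 1728j³ + 432j² + 36j + 1 = 12(144j³ + 36j² + 3j) + 1, so n³ ≡ 1 (mod 12).

(⟸) Conversely, suppose n³ ≡ 1 (mod 12). The only residue r in {0, …, 11} with r³ ≡ 1 (mod 12) is r = 1, so n ≡ 1 (mod 12).

Both directions hold; the statement is true.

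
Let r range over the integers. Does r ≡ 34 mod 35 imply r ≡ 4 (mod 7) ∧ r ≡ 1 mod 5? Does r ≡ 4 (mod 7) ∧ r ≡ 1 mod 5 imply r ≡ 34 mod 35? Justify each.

(⟹) This fails: r = 34 gives 34 ≡ 34 (mod 35) but 34 ≡ 6 (mod 7), so the conjunction on the right does not hold.

(⟸) This fails: r = 11 satisfies both congruences on the right (11 ≡ 4 mod 7 and 11 ≡ 1 mod 5) yet 11 ≡ 11 (mod 35), not 34.

Both directions fail.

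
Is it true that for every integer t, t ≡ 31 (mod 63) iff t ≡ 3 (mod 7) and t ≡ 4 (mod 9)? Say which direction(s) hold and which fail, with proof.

[⇒] Suppose t ≡ 31 (mod 63); write t = 63j + 31. Since 7 ∣ 63, reducing mod 7 gives t ≡ 31 ≡ 3 (mod 7); since 9 ∣ 63, reducing mod 9 gives t ≡ 31 ≡ 4 (mod 9).

[⇐] Conversely, if t ≡ 3 (mod 7) and t ≡ 4 (mod 9), then by the Chinese remainder theorem t ≡ 31 (mod 63). This is exactly t ≡ 31 (mod 63).

Both directions hold; the statement is true.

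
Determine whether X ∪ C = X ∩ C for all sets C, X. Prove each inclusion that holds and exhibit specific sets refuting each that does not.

Forward inclusion. This inclusion fails. Take C = {1}, X = ∅; then 1 ∈ X ∪ C but 1 ∉ X ∩ C.

Reverse inclusion. Let x ∈ X ∩ C. Then x ∈ C ∩ X, from which x ∈ X ∪ C.

(⊆) fails; (⊇) holds.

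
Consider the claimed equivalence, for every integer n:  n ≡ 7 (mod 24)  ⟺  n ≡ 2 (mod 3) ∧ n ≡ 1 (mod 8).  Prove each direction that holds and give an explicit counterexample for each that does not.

(⟹) This fails: n = 7 gives 7 ≡ 7 (mod 24) but 7 ≡ 1 (mod 3), so the conjunction on the right does not hold.

(⟸) This fails: n = 17 satisfies both congruences on the right (17 ≡ 2 mod 3 and 17 ≡ 1 mod 8) yet 17 ≡ 17 (mod 24), not 7.

Neither implication holds.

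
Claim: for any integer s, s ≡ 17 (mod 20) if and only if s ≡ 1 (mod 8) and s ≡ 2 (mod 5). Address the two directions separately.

Not equivalent: only (⇐) holds.

(→) This fails: s = 37 gives 37 ≡ 17 (mod 20) but 37 ≡ 5 (mod 8), so the conjunction on the right does not hold.

(←) Conversely, if s ≡ 1 (mod 8) and s ≡ 2 (mod 5), then by the Chinese remainder theorem s ≡ 17 (mod 40). Since 17 ≡ 17 (mod 20) and 20 ∣ 40, we get s ≡ 17 (mod 20).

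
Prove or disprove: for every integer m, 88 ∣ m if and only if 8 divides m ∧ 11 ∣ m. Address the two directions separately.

[⇒] If 88 ∣ m, write m = 88q. Since 88 = 11·8, m = 8·(11q), so 8 ∣ m; and since 88 = 8·11, m = 11·(8q), so 11 ∣ m.

[⇐] Suppose 8 ∣ m and 11 ∣ m. Any common multiple of 8 and 11 is a multiple of their lcm; here gcd(8, 11) = 1, so lcm(8, 11) = 8·11 = 88, so 88 ∣ m.

Both directions hold.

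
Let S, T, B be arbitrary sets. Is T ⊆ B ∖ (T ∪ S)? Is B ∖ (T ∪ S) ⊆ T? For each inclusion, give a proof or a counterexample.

(⊆) fails and (⊇) fails.

(⟹) This inclusion fails. Take S = ∅, T = {1}, B = ∅; then 1 ∈ T but 1 ∉ B ∖ (T ∪ S).

(⟸) This inclusion fails. Take S = ∅, T = ∅, B = {1}; then 1 ∈ B ∖ (T ∪ S) but 1 ∉ T.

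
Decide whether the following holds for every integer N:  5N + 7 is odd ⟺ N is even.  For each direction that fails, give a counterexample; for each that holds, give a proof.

Both implications hold.

Forward direction. Suppose 5N + 7 is odd. Since 5 is odd, 5N and N have the same parity, so 5N + 7 ≡ N + 7 (mod 2). As 7 is odd, 5N + 7 is odd exactly when N is even. Thus N is even.

Converse. Suppose N is even; write N = 2j. Then 5N + 7 = 5·(2j) + 7 = 2·5j + 7, which is odd.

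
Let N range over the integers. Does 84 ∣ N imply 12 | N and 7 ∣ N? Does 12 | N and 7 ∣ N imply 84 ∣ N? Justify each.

(←) Suppose 12 ∣ N and 7 ∣ N. Any common multiple of 12 and 7 is a multiple of their lcm; here gcd(12, 7) = 1, so lcm(12, 7) = 12·7 = 84, so 84 ∣ N.

(→) If 84 ∣ N, write N = 84q. Since 84 = 7·12, N = 12·(7q), so 12 ∣ N; and since 84 = 12·7, N = 7·(12q), so 7 ∣ N.

The biconditional holds.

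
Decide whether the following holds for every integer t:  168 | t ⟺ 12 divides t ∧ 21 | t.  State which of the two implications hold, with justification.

(⇒) If 168 ∣ t, write t = 168q. Since 168 = 14·12, t = 12·(14q), so 12 ∣ t; and since 168 = 8·21, t = 21·(8q), so 21 ∣ t.

(⇐) This fails: take t = 84. Both 12 ∣ 84 and 21 ∣ 84, yet 84 is not a multiple of 168 (since 84 = 0·168 + 84), so 168 ∤ 84.

Only the forward implication holds.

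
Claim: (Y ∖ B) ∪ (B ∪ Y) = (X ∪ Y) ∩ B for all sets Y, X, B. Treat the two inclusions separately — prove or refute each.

Forward inclusion. This inclusion fails. Take Y = {1}, X = ∅, B = ∅; then 1 ∈ (Y ∖ B) ∪ (B ∪ Y) but 1 ∉ (X ∪ Y) ∩ B.

Reverse inclusion. Let x ∈ (X ∪ Y) ∩ B. Then either x ∈ Y ∩ B and x ∉ X; or x ∈ X ∩ B and x ∉ Y; or x ∈ Y ∩ X ∩ B. In each case x ∈ (Y ∖ B) ∪ (B ∪ Y), so (X ∪ Y) ∩ B ⊆ (Y ∖ B) ∪ (B ∪ Y).

The sets are not equal: only the reverse inclusion holds.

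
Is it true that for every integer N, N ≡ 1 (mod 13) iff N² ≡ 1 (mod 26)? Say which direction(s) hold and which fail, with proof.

Neither implication holds.

(⟹) This fails: take N = 14. Then 14 ≡ 1 (mod 13), but 14² = 196 ≡ 14 (mod 26), not 1.

(⟸) This fails: take N = 25. Then 25² = 625 ≡ 1 (mod 26), yet 25 ≡ 12 (mod 13), not 1.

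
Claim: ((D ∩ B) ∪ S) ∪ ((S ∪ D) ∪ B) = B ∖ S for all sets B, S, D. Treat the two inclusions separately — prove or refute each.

(⟹) This inclusion fails. Take B = ∅, S = {1}, D = ∅; then 1 ∈ ((D ∩ B) ∪ S) ∪ ((S ∪ D) ∪ B) but 1 ∉ B ∖ S.

(⟸) Let x ∈ B ∖ S. Then either x ∈ B and x ∉ S, D; or x ∈ B ∩ D and x ∉ S. In each case x ∈ ((D ∩ B) ∪ S) ∪ ((S ∪ D) ∪ B), so B ∖ S ⊆ ((D ∩ B) ∪ S) ∪ ((S ∪ D) ∪ B).

Only the reverse inclusion holds.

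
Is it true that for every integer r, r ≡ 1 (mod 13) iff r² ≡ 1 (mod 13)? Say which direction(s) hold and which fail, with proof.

Only the forward implication holds.

(→) Suppose r ≡ 1 (mod 13). Write r = 13j + 1. Then (13j + 1)² = 169j² + 26j + 1 = 13(13j² + 2j) + 1, so r² ≡ 1 (mod 13).

(←) This fails: take r = 12. Then 12² = 144 ≡ 1 (mod 13), yet 12 ≡ 12 (mod 13), not 1.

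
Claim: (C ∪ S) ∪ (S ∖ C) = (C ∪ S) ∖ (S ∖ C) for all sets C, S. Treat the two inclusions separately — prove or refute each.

(⊆) fails; (⊇) holds.

Reverse inclusion. Let x ∈ (C ∪ S) ∖ (S ∖ C). Then either x ∈ C and x ∉ S; or x ∈ C ∩ S. In each case x ∈ (C ∪ S) ∪ (S ∖ C), so (C ∪ S) ∖ (S ∖ C) ⊆ (C ∪ S) ∪ (S ∖ C).

Forward inclusion. This inclusion fails. Take C = ∅, S = {1}; then 1 ∈ (C ∪ S) ∪ (S ∖ C) but 1 ∉ (C ∪ S) ∖ (S ∖ C).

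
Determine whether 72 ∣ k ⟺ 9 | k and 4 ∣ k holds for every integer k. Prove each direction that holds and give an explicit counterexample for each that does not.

(⇒) If 72 ∣ k, write k = 72q. Since 72 = 8·9, k = 9·(8q), so 9 ∣ k; and since 72 = 18·4, k = 4·(18q), so 4 ∣ k.

(⇐) This fails: take k = 36. Both 9 ∣ 36 and 4 ∣ 36, yet 36 is not a multiple of 72 (since 36 = 0·72 + 36), so 72 ∤ 36.

Only the forward implication holds.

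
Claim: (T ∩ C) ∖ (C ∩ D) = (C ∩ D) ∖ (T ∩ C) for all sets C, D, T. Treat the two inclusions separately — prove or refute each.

(⟹) This inclusion fails. Take C = {1}, D = ∅, T = {1}; then 1 ∈ (T ∩ C) ∖ (C ∩ D) but 1 ∉ (C ∩ D) ∖ (T ∩ C).

(⟸) This inclusion fails. Take C = {1}, D = {1}, T = ∅; then 1 ∈ (C ∩ D) ∖ (T ∩ C) but 1 ∉ (T ∩ C) ∖ (C ∩ D).

Neither inclusion holds.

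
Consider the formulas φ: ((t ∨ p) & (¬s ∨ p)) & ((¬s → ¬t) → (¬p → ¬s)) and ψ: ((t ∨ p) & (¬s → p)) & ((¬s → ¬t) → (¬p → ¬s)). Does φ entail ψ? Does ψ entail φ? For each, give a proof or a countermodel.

(⇒) This fails. Under t = T, p = F, s = F, the left side is true but the right side is false.

(⇐) Assume the antecedent. If t is true, the antecedent forces (t = T, p = T, s = F) or (t = T, p = T, s = T), and the consequent holds there. If t is false, the antecedent forces (t = F, p = T, s = F) or (t = F, p = T, s = T), and the consequent holds there. Either way the consequent holds.

Only the reverse direction holds.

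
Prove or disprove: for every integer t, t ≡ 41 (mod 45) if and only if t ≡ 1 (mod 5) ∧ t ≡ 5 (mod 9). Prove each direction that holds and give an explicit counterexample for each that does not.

Both implications hold.

(→) Suppose t ≡ 41 (mod 45); write t = 45j + 41. Since 5 ∣ 45, reducing mod 5 gives t ≡ 41 ≡ 1 (mod 5); since 9 ∣ 45, reducing mod 9 gives t ≡ 41 ≡ 5 (mod 9).

(←) Conversely, if t ≡ 1 (mod 5) and t ≡ 5 (mod 9), then by the Chinese remainder theorem t ≡ 41 (mod 45). This is exactly t ≡ 41 (mod 45).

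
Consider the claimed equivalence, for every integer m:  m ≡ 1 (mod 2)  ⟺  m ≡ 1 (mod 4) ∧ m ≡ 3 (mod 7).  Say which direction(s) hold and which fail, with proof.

[⇐] If m ≡ 1 (mod 4) and m ≡ 3 (mod 7), then by the Chinese remainder theorem m ≡ 17 (mod 28). Since 17 ≡ 1 (mod 2) and 2 ∣ 28, we get m ≡ 1 (mod 2).

[⇒] This fails: m = 1 gives 1 ≡ 1 (mod 2) but 1 ≡ 1 (mod 7), so the conjunction on the right does not hold.

The forward direction fails; the converse holds.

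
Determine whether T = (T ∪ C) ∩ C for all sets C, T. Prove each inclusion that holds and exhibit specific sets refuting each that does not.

Neither inclusion holds.

Forward inclusion. This inclusion fails. Take C = ∅, T = {1}; then 1 ∈ T but 1 ∉ (T ∪ C) ∩ C.

Reverse inclusion. This inclusion fails. Take C = {1}, T = ∅; then 1 ∈ (T ∪ C) ∩ C but 1 ∉ T.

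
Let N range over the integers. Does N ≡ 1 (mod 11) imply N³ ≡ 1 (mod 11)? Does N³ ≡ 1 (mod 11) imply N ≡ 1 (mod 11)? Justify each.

The biconditional holds.

(⇐) For the converse, argue contrapositively. If N ≢ 1 (mod 11), then N is congruent to one of 0, 2, 3, 4, 5, 6, 7, 8, 9, 10 modulo 11, and these give N³ ≡ 0, 8, 5, 9, 4, 7, 2, 6, 3, 10 respectively — never 1.

(⇒) Suppose N ≡ 1 (mod 11). Write N = 11j + 1. Then (11j + 1)³ = 1331j³ + 363j² + 33j + 1 = 11(121j³ + 33j² + 3j) + 1, so N³ ≡ 1 (mod 11).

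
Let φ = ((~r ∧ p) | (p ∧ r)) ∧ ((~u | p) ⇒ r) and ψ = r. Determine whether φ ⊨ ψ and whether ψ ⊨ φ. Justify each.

Converse. This fails. Under u = F, r = T, p = F, the left side is false but the right side is true.

Forward direction. Assume the antecedent. If u is true, the antecedent forces (u = T, r = T, p = T), and r holds there. If u is false, the antecedent forces (u = F, r = T, p = T), and r holds there. Either way r holds.

Not equivalent: only (⇒) holds.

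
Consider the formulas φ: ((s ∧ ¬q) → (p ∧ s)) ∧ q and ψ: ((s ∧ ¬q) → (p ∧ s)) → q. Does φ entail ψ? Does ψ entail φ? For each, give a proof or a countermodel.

The forward direction holds; the converse fails.

Forward direction. Assume the antecedent. If s is true, the antecedent forces (s = T, p = F, q = T) or (s = T, p = T, q = T), and ((s ∧ ¬q) → (p ∧ s)) → q holds there. If s is false, the antecedent forces (s = F, p = F, q = T) or (s = F, p = T, q = T), and ((s ∧ ¬q) → (p ∧ s)) → q holds there. Either way ((s ∧ ¬q) → (p ∧ s)) → q holds.

Converse. This fails. Under s = T, p = F, q = F, the left side is false but the right side is true.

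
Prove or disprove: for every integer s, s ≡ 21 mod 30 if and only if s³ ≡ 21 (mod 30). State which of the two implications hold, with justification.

(⇒) Suppose s ≡ 21 mod 30. Write s = 30j + 21. Then (30j + 21)³ = 27000j³ + 56700j² + 39690j + 9261 = 30(900j³ + 1890j² + 1323j + 308) + 21, so s³ ≡ 21 (mod 30).

(⇐) Conversely, suppose s³ ≡ 21 (mod 30). The only residue r in {0, …, 29} with r³ ≡ 21 (mod 30) is r = 21, so s ≡ 21 (mod 30).

Both directions hold; the statement is true.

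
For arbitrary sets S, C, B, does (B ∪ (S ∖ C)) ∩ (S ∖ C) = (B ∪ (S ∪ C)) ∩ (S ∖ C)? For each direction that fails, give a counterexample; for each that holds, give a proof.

Both inclusions hold; the sets are equal.

(⊇) Let x ∈ (B ∪ (S ∪ C)) ∩ (S ∖ C). Then either x ∈ S and x ∉ C, B; or x ∈ S ∩ B and x ∉ C. In each case x ∈ (B ∪ (S ∖ C)) ∩ (S ∖ C), so (B ∪ (S ∪ C)) ∩ (S ∖ C) ⊆ (B ∪ (S ∖ C)) ∩ (S ∖ C).

(⊆) Let x ∈ (B ∪ (S ∖ C)) ∩ (S ∖ C). Then either x ∈ S and x ∉ C, B; or x ∈ S ∩ B and x ∉ C. In each case x ∈ (B ∪ (S ∪ C)) ∩ (S ∖ C), so (B ∪ (S ∖ C)) ∩ (S ∖ C) ⊆ (B ∪ (S ∪ C)) ∩ (S ∖ C).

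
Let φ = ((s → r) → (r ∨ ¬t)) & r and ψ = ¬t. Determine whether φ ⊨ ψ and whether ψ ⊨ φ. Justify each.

Neither implication holds.

(⇒) This fails. Under r = T, s = F, t = T, the left side is true but the right side is false.

(⇐) This fails. Under r = F, s = F, t = F, the left side is false but the right side is true.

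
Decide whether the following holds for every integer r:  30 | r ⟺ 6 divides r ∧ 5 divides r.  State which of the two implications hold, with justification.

(⇐) Suppose 6 ∣ r and 5 ∣ r. Any common multiple of 6 and 5 is a multiple of their lcm; here gcd(6, 5) = 1, so lcm(6, 5) = 6·5 = 30, so 30 ∣ r.

(⇒) If 30 ∣ r, write r = 30q. Since 30 = 5·6, r = 6·(5q), so 6 ∣ r; and since 30 = 6·5, r = 5·(6q), so 5 ∣ r.

The biconditional holds.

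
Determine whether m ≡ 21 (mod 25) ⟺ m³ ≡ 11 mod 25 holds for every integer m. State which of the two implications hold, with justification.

(⟹) Suppose m ≡ 21 (mod 25). Write m = 25j + 21. Then (25j + 21)³ = 15625j³ + 39375j² + 33075j + 9261 = 25(625j³ + 1575j² + 1323j + 370) + 11, so m³ ≡ 11 (mod 25).

(⟸) Conversely, suppose m³ ≡ 11 (mod 25). The only residue r in {0, …, 24} with r³ ≡ 11 (mod 25) is r = 21, so m ≡ 21 (mod 25).

Both directions hold.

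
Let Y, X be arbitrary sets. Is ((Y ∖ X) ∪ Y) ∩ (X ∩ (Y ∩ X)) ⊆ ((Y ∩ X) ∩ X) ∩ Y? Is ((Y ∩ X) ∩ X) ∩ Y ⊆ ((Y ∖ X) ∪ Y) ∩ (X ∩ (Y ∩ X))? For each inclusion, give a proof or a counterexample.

(⟹) Let x ∈ ((Y ∖ X) ∪ Y) ∩ (X ∩ (Y ∩ X)). Then x ∈ Y ∩ X, from which x ∈ ((Y ∩ X) ∩ X) ∩ Y.

(⟸) Let x ∈ ((Y ∩ X) ∩ X) ∩ Y. Then x ∈ Y ∩ X, from which x ∈ ((Y ∖ X) ∪ Y) ∩ (X ∩ (Y ∩ X)).

Both inclusions hold.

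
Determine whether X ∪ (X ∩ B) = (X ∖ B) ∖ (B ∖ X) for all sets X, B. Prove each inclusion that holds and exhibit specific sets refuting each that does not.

(⟹) This inclusion fails. Take X = {1}, B = {1}; then 1 ∈ X ∪ (X ∩ B) but 1 ∉ (X ∖ B) ∖ (B ∖ X).

(⟸) Let x ∈ (X ∖ B) ∖ (B ∖ X). Then x ∈ X and x ∉ B, from which x ∈ X ∪ (X ∩ B).

The sets are not equal: only the reverse inclusion holds.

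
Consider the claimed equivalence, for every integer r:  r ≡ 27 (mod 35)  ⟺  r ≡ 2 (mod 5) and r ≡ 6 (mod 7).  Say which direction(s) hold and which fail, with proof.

(⇒) Suppose r ≡ 27 (mod 35); write r = 35j + 27. Since 5 ∣ 35, reducing mod 5 gives r ≡ 27 ≡ 2 (mod 5); since 7 ∣ 35, reducing mod 7 gives r ≡ 27 ≡ 6 (mod 7).

(⇐) Conversely, if r ≡ 2 (mod 5) and r ≡ 6 (mod 7), then by the Chinese remainder theorem r ≡ 27 (mod 35). This is exactly r ≡ 27 (mod 35).

The biconditional holds.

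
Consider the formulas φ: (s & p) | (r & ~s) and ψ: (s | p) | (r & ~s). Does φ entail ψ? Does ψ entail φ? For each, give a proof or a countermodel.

(⇐) This fails. Under p = T, s = F, r = F, the left side is false but the right side is true.

(⇒) Assume the antecedent. If p is true, (s | p) | (r & ~s) reduces to true regardless of the other variables. If p is false, the antecedent forces (p = F, s = F, r = T), and (s | p) | (r & ~s) holds there. Either way (s | p) | (r & ~s) holds.

Only the forward direction holds.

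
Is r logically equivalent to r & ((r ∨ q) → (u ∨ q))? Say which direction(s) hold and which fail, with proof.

Forward direction. This fails. Under u = F, q = F, r = T, the left side is true but the right side is false.

Converse. Assume the antecedent. If u is true, the antecedent forces (u = T, q = F, r = T) or (u = T, q = T, r = T), and r holds there. If u is false, the antecedent forces (u = F, q = T, r = T), and r holds there. Either way r holds.

The forward direction fails; the converse holds.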